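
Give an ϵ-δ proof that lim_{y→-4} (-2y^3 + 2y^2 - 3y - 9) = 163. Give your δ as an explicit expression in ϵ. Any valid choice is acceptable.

δ = min(2, ϵ/175)

Suppose ϵ > 0. We want δ > 0 such that 0 < |y + 4| < δ implies |(-2y^3 + 2y^2 - 3y - 9) − 163| < ϵ.
(-2y^3 + 2y^2 - 3y - 9) − 163 = -2y^3 + 2y^2 - 3y - 172 = (y + 4)(-2y^2 + 10y - 43).
So |(-2y^3 + 2y^2 - 3y - 9) − 163| = |y + 4|·|-2y^2 + 10y - 43|.
Assume first that |y + 4| < 2, so |y| < 6. Then |-2y^2 + 10y - 43| ≤ 2·6^2 + 10·6 + 43 = 175.
Hence |(-2y^3 + 2y^2 - 3y - 9) − 163| ≤ 175|y + 4| < ϵ provided |y + 4| < ϵ/175.
Choosing δ = min(2, ϵ/175) ensures both conditions, hence |(-2y^3 + 2y^2 - 3y - 9) − 163| < ϵ.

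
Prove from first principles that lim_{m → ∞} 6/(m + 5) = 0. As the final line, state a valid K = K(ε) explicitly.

Suppose ε > 0. For m ≥ 1, |6/(m + 5) − 0| = 6/(m + 5) ≤ 6/m.
We need 6/m < ε, i.e. m > 6/ε.
Take K = 6/ε. If m > K then |6/(m + 5)| ≤ 6/m < ε.

K = 6/ε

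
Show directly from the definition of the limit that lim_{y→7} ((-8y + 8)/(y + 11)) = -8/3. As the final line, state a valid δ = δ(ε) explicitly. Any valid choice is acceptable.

δ = min(9, (27/16)ε)

Fix ε > 0. We want δ > 0 with 0 < |y − 7| < δ ⇒ |(-8y + 8)/(y + 11) + 8/3| < ε.
Combining over a common denominator, (-8y + 8)/(y + 11) + 8/3 = [(-8y + 8)·18 − (-48)·(y + 11)] / [18·(y + 11)] = -96(y − 7) / (18(y + 11)).
So |(-8y + 8)/(y + 11) + 8/3| = 96|y − 7| / (18·|y + 11|).
Require δ ≤ 9, so |y + 11| ≥ |18| − |y − 7| > 18 − 9 = 9.
Hence |(-8y + 8)/(y + 11) + 8/3| < 96|y − 7|/(18·9) = (16/27)|y − 7|, which is < ε once |y − 7| < (27/16)ε.
Take δ = min(9, (27/16)ε). Then 0 < |y − 7| < δ forces both bounds, so |(-8y + 8)/(y + 11) + 8/3| < ε.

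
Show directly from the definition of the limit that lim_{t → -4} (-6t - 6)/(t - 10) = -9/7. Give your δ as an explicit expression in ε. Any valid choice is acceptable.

Let ε > 0 be given. We want δ > 0 with 0 < |t + 4| < δ ⇒ |(-6t - 6)/(t - 10) + 9/7| < ε.
Combining over a common denominator, (-6t - 6)/(t - 10) + 9/7 = [(-6t - 6)·(-14) − 18·(t - 10)] / [(-14)·(t - 10)] = 66(t + 4) / ((-14)(t - 10)).
So |(-6t - 6)/(t - 10) + 9/7| = 66|t + 4| / (14·|t − 10|).
Restrict δ ≤ 7. Then |t + 4| < 7 gives |t − 10| = |(t + 4) + (-14)| ≥ 14 − 7 = 7.
Hence |(-6t - 6)/(t - 10) + 9/7| < 66|t + 4|/(14·7) = (33/49)|t + 4|, which is < ε once |t + 4| < (49/33)ε.
Take δ = min(7, (49/33)ε). Then 0 < |t + 4| < δ forces both bounds, so |(-6t - 6)/(t - 10) + 9/7| < ε.

δ = min(7, (49/33)ε)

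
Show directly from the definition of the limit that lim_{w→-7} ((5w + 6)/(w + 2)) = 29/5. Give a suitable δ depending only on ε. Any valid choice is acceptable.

Fix ε > 0. We want δ > 0 with 0 < |w + 7| < δ ⇒ |(5w + 6)/(w + 2) − (29/5)| < ε.
Combining over a common denominator, (5w + 6)/(w + 2) − (29/5) = [(5w + 6)·(-5) − (-29)·(w + 2)] / [(-5)·(w + 2)] = 4(w + 7) / ((-5)(w + 2)).
So |(5w + 6)/(w + 2) − (29/5)| = 4|w + 7| / (5·|w + 2|).
Restrict δ ≤ 5/2. Then |w + 7| < 5/2 gives |w + 2| = |(w + 7) + (-5)| ≥ 5 − 5/2 = 5/2.
Hence |(5w + 6)/(w + 2) − (29/5)| < 4|w + 7|/(5·(5/2)) = (8/25)|w + 7|, which is < ε once |w + 7| < (25/8)ε.
Take δ = min(5/2, (25/8)ε). Then 0 < |w + 7| < δ forces both bounds, so |(5w + 6)/(w + 2) − (29/5)| < ε.

δ = min(5/2, (25/8)ε)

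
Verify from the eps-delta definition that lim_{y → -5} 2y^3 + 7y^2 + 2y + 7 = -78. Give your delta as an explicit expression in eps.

Let eps > 0. We want delta > 0 such that 0 < |y + 5| < delta implies |(2y^3 + 7y^2 + 2y + 7) + 78| < eps.
(2y^3 + 7y^2 + 2y + 7) + 78 = 2y^3 + 7y^2 + 2y + 85 = (y + 5)(2y^2 - 3y + 17).
So |(2y^3 + 7y^2 + 2y + 7) + 78| = |y + 5|·|2y^2 - 3y + 17|.
Assume first that |y + 5| < 2, so |y| < 7. Then |2y^2 - 3y + 17| ≤ 2·7^2 + 3·7 + 17 = 136.
Hence |(2y^3 + 7y^2 + 2y + 7) + 78| ≤ 136|y + 5| < eps provided |y + 5| < eps/136.
Choosing delta = min(2, eps/136) ensures both conditions, hence |(2y^3 + 7y^2 + 2y + 7) + 78| < eps.

delta = min(2, eps/136)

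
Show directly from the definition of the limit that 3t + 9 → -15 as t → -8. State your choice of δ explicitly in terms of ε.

δ = ε/3

Let ε > 0. We need δ > 0 so that 0 < |t + 8| < δ implies |(3t + 9) + 15| < ε.
Since (3t + 9) + 15 = 3(t + 8), we have |(3t + 9) + 15| = 3|t + 8|.
Thus it suffices that |t + 8| < ε/3.
Take δ = ε/3. If 0 < |t + 8| < δ then |(3t + 9) + 15| = 3|t + 8| < 3·(ε/3) = ε.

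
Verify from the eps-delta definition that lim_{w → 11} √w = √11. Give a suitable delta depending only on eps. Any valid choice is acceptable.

delta = min(11, √11·eps)

Let eps > 0. We want delta > 0 such that 0 < |w − 11| < delta implies |√w − √11| < eps.
Rationalise: √w − √11 = (w − 11)/(√w + √11), so |√w − √11| = |w − 11|/(√w + √11).
Restrict delta ≤ 11 so that |w − 11| < 11 forces w > 0, and then √w + √11 > √11.
Hence |√w − √11| < |w − 11|/√11, which is < eps once |w − 11| < √11·eps.
Take delta = min(11, √11·eps). If 0 < |w − 11| < delta then w > 0 and |√w − √11| < |w − 11|/√11 < eps.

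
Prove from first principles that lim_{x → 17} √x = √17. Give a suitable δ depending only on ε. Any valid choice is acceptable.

δ = min(17, √17·ε)

Let ε > 0 be given. We want δ > 0 such that 0 < |x − 17| < δ implies |√x − √17| < ε.
Multiplying by the conjugate, |√x − √17| = |x − 17|/(√x + √17).
Restrict δ ≤ 17 so that |x − 17| < 17 forces x > 0, and then √x + √17 > √17.
Hence |√x − √17| < |x − 17|/√17, which is < ε once |x − 17| < √17·ε.
Take δ = min(17, √17·ε). If 0 < |x − 17| < δ then x > 0 and |√x − √17| < |x − 17|/√17 < ε.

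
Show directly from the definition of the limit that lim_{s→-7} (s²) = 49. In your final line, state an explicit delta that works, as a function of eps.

Fix eps > 0. We seek delta > 0 with 0 < |s + 7| < delta ⇒ |s² − 49| < eps.
Factor: s² − 49 = (s + 7)(s - 7), so |s² − 49| = |s + 7|·|s - 7|.
Restrict delta ≤ 1. Then |s + 7| < 1 gives |s| < 8, so by the triangle inequality |s - 7| ≤ 8 + 7 = 15.
Hence |s² − 49| ≤ 15|s + 7|, which is < eps once |s + 7| < eps/15.
Take delta = min(1, eps/15). If 0 < |s + 7| < delta then both bounds hold and |s² − 49| ≤ 15|s + 7| < 15·(eps/15) = eps.

delta = min(1, eps/15)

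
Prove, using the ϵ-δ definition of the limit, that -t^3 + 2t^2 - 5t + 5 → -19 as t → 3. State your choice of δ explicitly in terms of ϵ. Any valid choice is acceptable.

Suppose ϵ > 0. We want δ > 0 such that 0 < |t − 3| < δ implies |(-t^3 + 2t^2 - 5t + 5) + 19| < ϵ.
(-t^3 + 2t^2 - 5t + 5) + 19 = -t^3 + 2t^2 - 5t + 24 = (t − 3)(-t^2 - t - 8).
So |(-t^3 + 2t^2 - 5t + 5) + 19| = |t − 3|·|-t^2 - t - 8|.
Require δ ≤ 2. Then |t − 3| < 2 gives |t| < 5, and by the triangle inequality |-t^2 - t - 8| ≤ 5^2 + 5 + 8 = 38.
Hence |(-t^3 + 2t^2 - 5t + 5) + 19| ≤ 38|t − 3| < ϵ provided |t − 3| < ϵ/38.
Choosing δ = min(2, ϵ/38) ensures both conditions, hence |(-t^3 + 2t^2 - 5t + 5) + 19| < ϵ.

δ = min(2, ϵ/38)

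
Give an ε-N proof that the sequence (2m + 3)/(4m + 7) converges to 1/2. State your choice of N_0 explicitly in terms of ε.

N_0 = (1/8)/ε

Fix ε > 0. For m ≥ 1, |(2m + 3)/(4m + 7) − (1/2)| = |-2|/(4(4m + 7)) = 2/(4(4m + 7)).
Since 4m + 7 ≥ 4m for m ≥ 1, this is ≤ 2/(4·4m) = (1/8)/m.
So |(2m + 3)/(4m + 7) − (1/2)| < ε whenever m > (1/8)/ε.
Take N_0 = (1/8)/ε. If m > N_0 then |(2m + 3)/(4m + 7) − (1/2)| ≤ (1/8)/m < ε.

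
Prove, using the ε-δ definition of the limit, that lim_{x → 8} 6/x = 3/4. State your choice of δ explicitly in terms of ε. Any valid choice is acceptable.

δ = min(4, (16/3)ε)

Fix ε > 0. We seek δ > 0 such that 0 < |x − 8| < δ implies |6/x − (3/4)| < ε.
|6/x − (3/4)| = 6·|8 − x|/(8·|x|) = 6|x − 8|/(8|x|).
Require δ ≤ 4 so that |x| > 8 − 4 = 4, hence 8|x| > 32.
Then |6/x − (3/4)| < 6|x − 8|/32, which is < ε when |x − 8| < (16/3)ε.
Take δ = min(4, (16/3)ε). Then 0 < |x − 8| < δ gives both |x − 8| < 4 and |x − 8| < (16/3)ε, so |6/x − (3/4)| < ε.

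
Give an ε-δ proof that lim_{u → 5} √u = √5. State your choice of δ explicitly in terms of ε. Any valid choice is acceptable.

Fix ε > 0. We want δ > 0 such that 0 < |u − 5| < δ implies |√u − √5| < ε.
Rationalise: √u − √5 = (u − 5)/(√u + √5), so |√u − √5| = |u − 5|/(√u + √5).
Restrict δ ≤ 5 so that |u − 5| < 5 forces u > 0, and then √u + √5 > √5.
Hence |√u − √5| < |u − 5|/√5, which is < ε once |u − 5| < √5·ε.
Take δ = min(5, √5·ε). If 0 < |u − 5| < δ then u > 0 and |√u − √5| < |u − 5|/√5 < ε.

δ = min(5, √5·ε)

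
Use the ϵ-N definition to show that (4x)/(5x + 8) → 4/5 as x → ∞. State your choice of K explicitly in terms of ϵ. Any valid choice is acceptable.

Suppose ϵ > 0. We seek K > 0 such that x > K implies |(4x)/(5x + 8) − (4/5)| < ϵ.
(4x)/(5x + 8) − (4/5) = (5(4x) − 4(5x + 8)) / (5(5x + 8)) = -32/(5(5x + 8)).
For x > 0 we have 5x + 8 > 5x, so |(4x)/(5x + 8) − (4/5)| = 32/(5(5x + 8)) < 32/(5·5x) = (32/25)/x.
Thus |(4x)/(5x + 8) − (4/5)| < ϵ whenever x > (32/25)/ϵ.
Take K = (32/25)/ϵ. If x > K then |(4x)/(5x + 8) − (4/5)| < (32/25)/x < ϵ.

K = (32/25)/ϵ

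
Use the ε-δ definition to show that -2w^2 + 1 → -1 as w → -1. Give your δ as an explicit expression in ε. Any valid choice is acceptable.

δ = min(1, ε/6)

Let ε > 0. We want δ > 0 such that 0 < |w + 1| < δ implies |(-2w^2 + 1) + 1| < ε.
(-2w^2 + 1) + 1 = -2w^2 + 2 = (w + 1)(-2w + 2).
So |(-2w^2 + 1) + 1| = |w + 1|·|-2w + 2|.
Assume first that |w + 1| < 1, so |w| < 2. Then |-2w + 2| ≤ 2·2 + 2 = 6.
Hence |(-2w^2 + 1) + 1| ≤ 6|w + 1| < ε provided |w + 1| < ε/6.
Take δ = min(1, ε/6). Then 0 < |w + 1| < δ gives both |w + 1| < 1 and |w + 1| < ε/6, so |(-2w^2 + 1) + 1| < ε.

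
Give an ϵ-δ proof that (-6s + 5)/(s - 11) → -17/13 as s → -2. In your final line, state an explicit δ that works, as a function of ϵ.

δ = min(13/2, (169/122)ϵ)

Fix ϵ > 0. We want δ > 0 with 0 < |s + 2| < δ ⇒ |(-6s + 5)/(s - 11) + 17/13| < ϵ.
Combining over a common denominator, (-6s + 5)/(s - 11) + 17/13 = [(-6s + 5)·(-13) − 17·(s - 11)] / [(-13)·(s - 11)] = 61(s + 2) / ((-13)(s - 11)).
So |(-6s + 5)/(s - 11) + 17/13| = 61|s + 2| / (13·|s − 11|).
Restrict δ ≤ 13/2. Then |s + 2| < 13/2 gives |s − 11| = |(s + 2) + (-13)| ≥ 13 − 13/2 = 13/2.
Hence |(-6s + 5)/(s - 11) + 17/13| < 61|s + 2|/(13·(13/2)) = (122/169)|s + 2|, which is < ϵ once |s + 2| < (169/122)ϵ.
Take δ = min(13/2, (169/122)ϵ). Then 0 < |s + 2| < δ forces both bounds, so |(-6s + 5)/(s - 11) + 17/13| < ϵ.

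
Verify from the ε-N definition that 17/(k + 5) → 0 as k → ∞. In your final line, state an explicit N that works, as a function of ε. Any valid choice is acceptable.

N = 17/ε

Fix ε > 0. For k ≥ 1, |17/(k + 5) − 0| = 17/(k + 5) ≤ 17/k.
We need 17/k < ε, i.e. k > 17/ε.
Take N = 17/ε. If k > N then |17/(k + 5)| ≤ 17/k < ε.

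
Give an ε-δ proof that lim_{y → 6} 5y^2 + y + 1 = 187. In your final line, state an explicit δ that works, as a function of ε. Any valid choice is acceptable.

Let ε > 0. We want δ > 0 such that 0 < |y − 6| < δ implies |(5y^2 + y + 1) − 187| < ε.
(5y^2 + y + 1) − 187 = 5y^2 + y - 186 = (y − 6)(5y + 31).
So |(5y^2 + y + 1) − 187| = |y − 6|·|5y + 31|.
Require δ ≤ 2. Then |y − 6| < 2 gives |y| < 8, and by the triangle inequality |5y + 31| ≤ 5·8 + 31 = 71.
Hence |(5y^2 + y + 1) − 187| ≤ 71|y − 6| < ε provided |y − 6| < ε/71.
Choosing δ = min(2, ε/71) ensures both conditions, hence |(5y^2 + y + 1) − 187| < ε.

δ = min(2, ε/71)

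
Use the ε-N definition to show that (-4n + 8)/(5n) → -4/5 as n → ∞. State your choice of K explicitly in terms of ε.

K = (8/5)/ε

Fix ε > 0. For n ≥ 1, |(-4n + 8)/(5n) + 4/5| = |40|/(5(5n)) = 40/(5(5n)).
Since 5n ≥ 5n for n ≥ 1, this is ≤ 40/(5·5n) = (8/5)/n.
So |(-4n + 8)/(5n) + 4/5| < ε whenever n > (8/5)/ε.
Take K = (8/5)/ε. If n > K then |(-4n + 8)/(5n) + 4/5| ≤ (8/5)/n < ε.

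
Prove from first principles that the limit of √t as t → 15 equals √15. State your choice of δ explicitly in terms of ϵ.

δ = min(15, √15·ϵ)

Suppose ϵ > 0. We want δ > 0 such that 0 < |t − 15| < δ implies |√t − √15| < ϵ.
Multiplying by the conjugate, |√t − √15| = |t − 15|/(√t + √15).
Restrict δ ≤ 15 so that |t − 15| < 15 forces t > 0, and then √t + √15 > √15.
Hence |√t − √15| < |t − 15|/√15, which is < ϵ once |t − 15| < √15·ϵ.
Take δ = min(15, √15·ϵ). If 0 < |t − 15| < δ then t > 0 and |√t − √15| < |t − 15|/√15 < ϵ.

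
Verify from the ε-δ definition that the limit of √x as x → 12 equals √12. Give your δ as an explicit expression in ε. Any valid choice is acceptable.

Fix ε > 0. We want δ > 0 such that 0 < |x − 12| < δ implies |√x − √12| < ε.
Rationalise: √x − √12 = (x − 12)/(√x + √12), so |√x − √12| = |x − 12|/(√x + √12).
Restrict δ ≤ 12 so that |x − 12| < 12 forces x > 0, and then √x + √12 > √12.
Hence |√x − √12| < |x − 12|/√12, which is < ε once |x − 12| < √12·ε.
Take δ = min(12, √12·ε). If 0 < |x − 12| < δ then x > 0 and |√x − √12| < |x − 12|/√12 < ε.

δ = min(12, √12·ε)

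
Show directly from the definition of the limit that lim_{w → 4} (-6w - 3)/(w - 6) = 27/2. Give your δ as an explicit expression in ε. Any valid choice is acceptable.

Suppose ε > 0. We want δ > 0 with 0 < |w − 4| < δ ⇒ |(-6w - 3)/(w - 6) − (27/2)| < ε.
Combining over a common denominator, (-6w - 3)/(w - 6) − (27/2) = [(-6w - 3)·(-2) − (-27)·(w - 6)] / [(-2)·(w - 6)] = 39(w − 4) / ((-2)(w - 6)).
So |(-6w - 3)/(w - 6) − (27/2)| = 39|w − 4| / (2·|w − 6|).
Require δ ≤ 1, so |w − 6| ≥ |-2| − |w − 4| > 2 − 1 = 1.
Hence |(-6w - 3)/(w - 6) − (27/2)| < 39|w − 4|/(2·1) = (39/2)|w − 4|, which is < ε once |w − 4| < (2/39)ε.
Take δ = min(1, (2/39)ε). Then 0 < |w − 4| < δ forces both bounds, so |(-6w - 3)/(w - 6) − (27/2)| < ε.

δ = min(1, (2/39)ε)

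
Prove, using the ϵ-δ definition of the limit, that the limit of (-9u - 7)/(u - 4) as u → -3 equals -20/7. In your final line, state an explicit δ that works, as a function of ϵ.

δ = min(7/2, (49/86)ϵ)

Let ϵ > 0. We want δ > 0 with 0 < |u + 3| < δ ⇒ |(-9u - 7)/(u - 4) + 20/7| < ϵ.
Combining over a common denominator, (-9u - 7)/(u - 4) + 20/7 = [(-9u - 7)·(-7) − 20·(u - 4)] / [(-7)·(u - 4)] = 43(u + 3) / ((-7)(u - 4)).
So |(-9u - 7)/(u - 4) + 20/7| = 43|u + 3| / (7·|u − 4|).
Require δ ≤ 7/2, so |u − 4| ≥ |-7| − |u + 3| > 7 − 7/2 = 7/2.
Hence |(-9u - 7)/(u - 4) + 20/7| < 43|u + 3|/(7·(7/2)) = (86/49)|u + 3|, which is < ϵ once |u + 3| < (49/86)ϵ.
Take δ = min(7/2, (49/86)ϵ). Then 0 < |u + 3| < δ forces both bounds, so |(-9u - 7)/(u - 4) + 20/7| < ϵ.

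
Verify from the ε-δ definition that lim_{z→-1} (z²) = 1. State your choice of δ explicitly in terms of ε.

Let ε > 0. We seek δ > 0 with 0 < |z + 1| < δ ⇒ |z² − 1| < ε.
Factor: z² − 1 = (z + 1)(z - 1), so |z² − 1| = |z + 1|·|z - 1|.
Restrict δ ≤ 1. Then |z + 1| < 1 gives |z| < 2, so by the triangle inequality |z - 1| ≤ 2 + 1 = 3.
Hence |z² − 1| ≤ 3|z + 1|, which is < ε once |z + 1| < ε/3.
Take δ = min(1, ε/3). If 0 < |z + 1| < δ then both bounds hold and |z² − 1| ≤ 3|z + 1| < 3·(ε/3) = ε.

δ = min(1, ε/3)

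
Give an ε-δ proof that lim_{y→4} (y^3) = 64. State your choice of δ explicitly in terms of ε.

δ = min(2, ε/76)

Let ε > 0. We seek δ > 0 with 0 < |y − 4| < δ ⇒ |y^3 − 64| < ε.
Factor: y^3 − 64 = (y − 4)(y^2 + 4y + 16), so |y^3 − 64| = |y − 4|·|y^2 + 4y + 16|.
Impose δ ≤ 2 so that |y| < 6; then |y^2 + 4y + 16| ≤ 76.
Hence |y^3 − 64| ≤ 76|y − 4|, which is < ε once |y − 4| < ε/76.
Take δ = min(2, ε/76). If 0 < |y − 4| < δ then both bounds hold and |y^3 − 64| ≤ 76|y − 4| < 76·(ε/76) = ε.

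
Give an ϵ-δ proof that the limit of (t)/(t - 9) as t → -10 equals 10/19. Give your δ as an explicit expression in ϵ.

δ = min(19/2, (361/18)ϵ)

Fix ϵ > 0. We want δ > 0 with 0 < |t + 10| < δ ⇒ |(t)/(t - 9) − (10/19)| < ϵ.
Combining over a common denominator, (t)/(t - 9) − (10/19) = [(t)·(-19) − (-10)·(t - 9)] / [(-19)·(t - 9)] = -9(t + 10) / ((-19)(t - 9)).
So |(t)/(t - 9) − (10/19)| = 9|t + 10| / (19·|t − 9|).
Require δ ≤ 19/2, so |t − 9| ≥ |-19| − |t + 10| > 19 − 19/2 = 19/2.
Hence |(t)/(t - 9) − (10/19)| < 9|t + 10|/(19·(19/2)) = (18/361)|t + 10|, which is < ϵ once |t + 10| < (361/18)ϵ.
Take δ = min(19/2, (361/18)ϵ). Then 0 < |t + 10| < δ forces both bounds, so |(t)/(t - 9) − (10/19)| < ϵ.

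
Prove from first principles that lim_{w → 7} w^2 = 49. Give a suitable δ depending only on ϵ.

Let ϵ > 0. We seek δ > 0 with 0 < |w − 7| < δ ⇒ |w^2 − 49| < ϵ.
Factor: w^2 − 49 = (w − 7)(w + 7), so |w^2 − 49| = |w − 7|·|w + 7|.
Restrict δ ≤ 1. Then |w − 7| < 1 gives |w| < 8, so by the triangle inequality |w + 7| ≤ 8 + 7 = 15.
Hence |w^2 − 49| ≤ 15|w − 7|, which is < ϵ once |w − 7| < ϵ/15.
Take δ = min(1, ϵ/15). If 0 < |w − 7| < δ then both bounds hold and |w^2 − 49| ≤ 15|w − 7| < 15·(ϵ/15) = ϵ.

δ = min(1, ϵ/15)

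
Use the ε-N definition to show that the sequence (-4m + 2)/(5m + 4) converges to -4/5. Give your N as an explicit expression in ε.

N = (26/25)/ε

Let ε > 0. For m ≥ 1, |(-4m + 2)/(5m + 4) + 4/5| = |26|/(5(5m + 4)) = 26/(5(5m + 4)).
Since 5m + 4 ≥ 5m for m ≥ 1, this is ≤ 26/(5·5m) = (26/25)/m.
So |(-4m + 2)/(5m + 4) + 4/5| < ε whenever m > (26/25)/ε.
Take N = (26/25)/ε. If m > N then |(-4m + 2)/(5m + 4) + 4/5| ≤ (26/25)/m < ε.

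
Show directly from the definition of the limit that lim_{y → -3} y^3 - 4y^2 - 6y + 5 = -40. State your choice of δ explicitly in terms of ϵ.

Let ϵ > 0 be given. We want δ > 0 such that 0 < |y + 3| < δ implies |(y^3 - 4y^2 - 6y + 5) + 40| < ϵ.
(y^3 - 4y^2 - 6y + 5) + 40 = y^3 - 4y^2 - 6y + 45 = (y + 3)(y^2 - 7y + 15).
So |(y^3 - 4y^2 - 6y + 5) + 40| = |y + 3|·|y^2 - 7y + 15|.
Assume first that |y + 3| < 2, so |y| < 5. Then |y^2 - 7y + 15| ≤ 5^2 + 7·5 + 15 = 75.
Hence |(y^3 - 4y^2 - 6y + 5) + 40| ≤ 75|y + 3| < ϵ provided |y + 3| < ϵ/75.
Take δ = min(2, ϵ/75). Then 0 < |y + 3| < δ gives both |y + 3| < 2 and |y + 3| < ϵ/75, so |(y^3 - 4y^2 - 6y + 5) + 40| < ϵ.

δ = min(2, ϵ/75)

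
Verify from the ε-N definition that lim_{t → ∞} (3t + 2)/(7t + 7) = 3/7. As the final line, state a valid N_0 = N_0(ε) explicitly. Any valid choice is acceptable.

Let ε > 0. We seek N_0 > 0 such that t > N_0 implies |(3t + 2)/(7t + 7) − (3/7)| < ε.
(3t + 2)/(7t + 7) − (3/7) = (7(3t + 2) − 3(7t + 7)) / (7(7t + 7)) = -7/(7(7t + 7)).
For t > 0 we have 7t + 7 > 7t, so |(3t + 2)/(7t + 7) − (3/7)| = 7/(7(7t + 7)) < 7/(7·7t) = (1/7)/t.
Thus |(3t + 2)/(7t + 7) − (3/7)| < ε whenever t > (1/7)/ε.
Take N_0 = (1/7)/ε. If t > N_0 then |(3t + 2)/(7t + 7) − (3/7)| < (1/7)/t < ε.

N_0 = (1/7)/ε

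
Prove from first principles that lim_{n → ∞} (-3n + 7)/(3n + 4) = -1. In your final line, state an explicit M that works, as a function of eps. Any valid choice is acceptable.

Suppose eps > 0. For n ≥ 1, |(-3n + 7)/(3n + 4) + 1| = |33|/(3(3n + 4)) = 33/(3(3n + 4)).
Since 3n + 4 ≥ 3n for n ≥ 1, this is ≤ 33/(3·3n) = (11/3)/n.
So |(-3n + 7)/(3n + 4) + 1| < eps whenever n > (11/3)/eps.
Take M = (11/3)/eps. If n > M then |(-3n + 7)/(3n + 4) + 1| ≤ (11/3)/n < eps.

M = (11/3)/eps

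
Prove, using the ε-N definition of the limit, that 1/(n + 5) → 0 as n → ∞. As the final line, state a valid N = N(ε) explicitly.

Suppose ε > 0. For n ≥ 1, |1/(n + 5) − 0| = 1/(n + 5) ≤ 1/n.
We need 1/n < ε, i.e. n > 1/ε.
Take N = 1/ε. If n > N then |1/(n + 5)| ≤ 1/n < ε.

N = 1/ε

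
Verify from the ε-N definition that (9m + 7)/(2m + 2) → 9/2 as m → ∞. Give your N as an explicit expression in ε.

N = 1/ε

Fix ε > 0. For m ≥ 1, |(9m + 7)/(2m + 2) − (9/2)| = |-4|/(2(2m + 2)) = 4/(2(2m + 2)).
Since 2m + 2 ≥ 2m for m ≥ 1, this is ≤ 4/(2·2m) = 1/m.
So |(9m + 7)/(2m + 2) − (9/2)| < ε whenever m > 1/ε.
Take N = 1/ε. If m > N then |(9m + 7)/(2m + 2) − (9/2)| ≤ 1/m < ε.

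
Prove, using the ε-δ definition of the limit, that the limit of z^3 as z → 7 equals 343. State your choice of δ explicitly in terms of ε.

δ = min(1, ε/169)

Let ε > 0. We seek δ > 0 with 0 < |z − 7| < δ ⇒ |z^3 − 343| < ε.
Factor: z^3 − 343 = (z − 7)(z^2 + 7z + 49), so |z^3 − 343| = |z − 7|·|z^2 + 7z + 49|.
Impose δ ≤ 1 so that |z| < 8; then |z^2 + 7z + 49| ≤ 169.
Hence |z^3 − 343| ≤ 169|z − 7|, which is < ε once |z − 7| < ε/169.
Take δ = min(1, ε/169). If 0 < |z − 7| < δ then both bounds hold and |z^3 − 343| ≤ 169|z − 7| < 169·(ε/169) = ε.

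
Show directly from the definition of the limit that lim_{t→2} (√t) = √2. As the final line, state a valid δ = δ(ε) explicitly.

δ = min(2, √2·ε)

Let ε > 0 be given. We want δ > 0 such that 0 < |t − 2| < δ implies |√t − √2| < ε.
Rationalise: √t − √2 = (t − 2)/(√t + √2), so |√t − √2| = |t − 2|/(√t + √2).
Restrict δ ≤ 2 so that |t − 2| < 2 forces t > 0, and then √t + √2 > √2.
Hence |√t − √2| < |t − 2|/√2, which is < ε once |t − 2| < √2·ε.
Take δ = min(2, √2·ε). If 0 < |t − 2| < δ then t > 0 and |√t − √2| < |t − 2|/√2 < ε.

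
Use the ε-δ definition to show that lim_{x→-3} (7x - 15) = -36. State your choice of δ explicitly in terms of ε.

Fix ε > 0. We need δ > 0 so that 0 < |x + 3| < δ implies |(7x - 15) + 36| < ε.
|(7x - 15) + 36| = |7x + 21| = 7|x + 3|.
Thus it suffices that |x + 3| < ε/7.
Choosing δ = ε/7 gives |(7x - 15) + 36| = 7|x + 3| < ε whenever |x + 3| < δ.

δ = ε/7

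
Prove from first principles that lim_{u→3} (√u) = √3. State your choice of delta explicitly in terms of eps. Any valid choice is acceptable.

Let eps > 0 be given. We want delta > 0 such that 0 < |u − 3| < delta implies |√u − √3| < eps.
Rationalise: √u − √3 = (u − 3)/(√u + √3), so |√u − √3| = |u − 3|/(√u + √3).
Restrict delta ≤ 3 so that |u − 3| < 3 forces u > 0, and then √u + √3 > √3.
Hence |√u − √3| < |u − 3|/√3, which is < eps once |u − 3| < √3·eps.
Take delta = min(3, √3·eps). If 0 < |u − 3| < delta then u > 0 and |√u − √3| < |u − 3|/√3 < eps.

delta = min(3, √3·eps)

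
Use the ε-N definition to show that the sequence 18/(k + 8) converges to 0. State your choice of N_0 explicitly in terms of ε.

N_0 = 18/ε

Let ε > 0. For k ≥ 1, |18/(k + 8) − 0| = 18/(k + 8) ≤ 18/k.
We need 18/k < ε, i.e. k > 18/ε.
Take N_0 = 18/ε. If k > N_0 then |18/(k + 8)| ≤ 18/k < ε.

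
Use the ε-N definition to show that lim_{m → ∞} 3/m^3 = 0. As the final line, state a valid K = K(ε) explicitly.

Suppose ε > 0. For m ≥ 1, |3/m^3 − 0| = 3/m^3.
3/m^3 < ε ⇔ m^3 > 3/ε ⇔ m > (3/ε)^{1/3}.
Take K = (3/ε)^{1/3}. Then m > K implies 3/m^3 < ε.

K = (3/ε)^{1/3}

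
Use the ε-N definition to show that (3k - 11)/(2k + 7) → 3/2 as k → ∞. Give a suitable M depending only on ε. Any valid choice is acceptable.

M = (43/4)/ε

Suppose ε > 0. For k ≥ 1, |(3k - 11)/(2k + 7) − (3/2)| = |-43|/(2(2k + 7)) = 43/(2(2k + 7)).
Since 2k + 7 ≥ 2k for k ≥ 1, this is ≤ 43/(2·2k) = (43/4)/k.
So |(3k - 11)/(2k + 7) − (3/2)| < ε whenever k > (43/4)/ε.
Take M = (43/4)/ε. If k > M then |(3k - 11)/(2k + 7) − (3/2)| ≤ (43/4)/k < ε.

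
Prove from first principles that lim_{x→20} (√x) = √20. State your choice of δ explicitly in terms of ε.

δ = min(20, √20·ε)

Suppose ε > 0. We want δ > 0 such that 0 < |x − 20| < δ implies |√x − √20| < ε.
Multiplying by the conjugate, |√x − √20| = |x − 20|/(√x + √20).
Restrict δ ≤ 20 so that |x − 20| < 20 forces x > 0, and then √x + √20 > √20.
Hence |√x − √20| < |x − 20|/√20, which is < ε once |x − 20| < √20·ε.
Take δ = min(20, √20·ε). If 0 < |x − 20| < δ then x > 0 and |√x − √20| < |x − 20|/√20 < ε.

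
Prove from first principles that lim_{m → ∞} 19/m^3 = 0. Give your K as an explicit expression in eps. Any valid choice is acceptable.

K = (19/eps)^{1/3}

Let eps > 0. For m ≥ 1, |19/m^3 − 0| = 19/m^3.
19/m^3 < eps ⇔ m^3 > 19/eps ⇔ m > (19/eps)^{1/3}.
Take K = (19/eps)^{1/3}. Then m > K implies 19/m^3 < eps.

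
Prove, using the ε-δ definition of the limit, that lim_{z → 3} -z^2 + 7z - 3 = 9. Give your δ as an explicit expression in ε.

Let ε > 0. We want δ > 0 such that 0 < |z − 3| < δ implies |(-z^2 + 7z - 3) − 9| < ε.
(-z^2 + 7z - 3) − 9 = -z^2 + 7z - 12 = (z − 3)(-z + 4).
So |(-z^2 + 7z - 3) − 9| = |z − 3|·|-z + 4|.
Require δ ≤ 1. Then |z − 3| < 1 gives |z| < 4, and by the triangle inequality |-z + 4| ≤ 4 + 4 = 8.
Hence |(-z^2 + 7z - 3) − 9| ≤ 8|z − 3| < ε provided |z − 3| < ε/8.
Choosing δ = min(1, ε/8) ensures both conditions, hence |(-z^2 + 7z - 3) − 9| < ε.

δ = min(1, ε/8)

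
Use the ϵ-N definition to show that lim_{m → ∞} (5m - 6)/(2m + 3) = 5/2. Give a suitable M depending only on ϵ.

M = (27/4)/ϵ

Let ϵ > 0. For m ≥ 1, |(5m - 6)/(2m + 3) − (5/2)| = |-27|/(2(2m + 3)) = 27/(2(2m + 3)).
Since 2m + 3 ≥ 2m for m ≥ 1, this is ≤ 27/(2·2m) = (27/4)/m.
So |(5m - 6)/(2m + 3) − (5/2)| < ϵ whenever m > (27/4)/ϵ.
Take M = (27/4)/ϵ. If m > M then |(5m - 6)/(2m + 3) − (5/2)| ≤ (27/4)/m < ϵ.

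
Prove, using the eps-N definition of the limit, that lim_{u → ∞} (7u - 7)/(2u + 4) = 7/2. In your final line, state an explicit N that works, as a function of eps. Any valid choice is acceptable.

Fix eps > 0. We seek N > 0 such that u > N implies |(7u - 7)/(2u + 4) − (7/2)| < eps.
(7u - 7)/(2u + 4) − (7/2) = (2(7u - 7) − 7(2u + 4)) / (2(2u + 4)) = -42/(2(2u + 4)).
For u > 0 we have 2u + 4 > 2u, so |(7u - 7)/(2u + 4) − (7/2)| = 42/(2(2u + 4)) < 42/(2·2u) = (21/2)/u.
Thus |(7u - 7)/(2u + 4) − (7/2)| < eps whenever u > (21/2)/eps.
Take N = (21/2)/eps. If u > N then |(7u - 7)/(2u + 4) − (7/2)| < (21/2)/u < eps.

N = (21/2)/eps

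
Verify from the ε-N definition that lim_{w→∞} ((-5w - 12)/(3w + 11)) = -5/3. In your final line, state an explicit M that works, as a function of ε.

Let ε > 0. We seek M > 0 such that w > M implies |(-5w - 12)/(3w + 11) + 5/3| < ε.
(-5w - 12)/(3w + 11) + 5/3 = (3(-5w - 12) − (-5)(3w + 11)) / (3(3w + 11)) = 19/(3(3w + 11)).
For w > 0 we have 3w + 11 > 3w, so |(-5w - 12)/(3w + 11) + 5/3| = 19/(3(3w + 11)) < 19/(3·3w) = (19/9)/w.
Thus |(-5w - 12)/(3w + 11) + 5/3| < ε whenever w > (19/9)/ε.
Take M = (19/9)/ε. If w > M then |(-5w - 12)/(3w + 11) + 5/3| < (19/9)/w < ε.

M = (19/9)/ε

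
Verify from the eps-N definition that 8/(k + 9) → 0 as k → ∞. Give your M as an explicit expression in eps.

M = 8/eps

Suppose eps > 0. For k ≥ 1, |8/(k + 9) − 0| = 8/(k + 9) ≤ 8/k.
We need 8/k < eps, i.e. k > 8/eps.
Take M = 8/eps. If k > M then |8/(k + 9)| ≤ 8/k < eps.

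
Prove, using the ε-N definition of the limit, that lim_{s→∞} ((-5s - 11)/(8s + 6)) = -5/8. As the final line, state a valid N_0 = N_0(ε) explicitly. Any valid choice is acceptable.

N_0 = (29/32)/ε

Fix ε > 0. We seek N_0 > 0 such that s > N_0 implies |(-5s - 11)/(8s + 6) + 5/8| < ε.
(-5s - 11)/(8s + 6) + 5/8 = (8(-5s - 11) − (-5)(8s + 6)) / (8(8s + 6)) = -58/(8(8s + 6)).
For s > 0 we have 8s + 6 > 8s, so |(-5s - 11)/(8s + 6) + 5/8| = 58/(8(8s + 6)) < 58/(8·8s) = (29/32)/s.
Thus |(-5s - 11)/(8s + 6) + 5/8| < ε whenever s > (29/32)/ε.
Take N_0 = (29/32)/ε. If s > N_0 then |(-5s - 11)/(8s + 6) + 5/8| < (29/32)/s < ε.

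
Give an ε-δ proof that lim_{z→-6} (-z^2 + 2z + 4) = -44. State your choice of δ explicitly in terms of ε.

δ = min(1, ε/15)

Suppose ε > 0. We want δ > 0 such that 0 < |z + 6| < δ implies |(-z^2 + 2z + 4) + 44| < ε.
(-z^2 + 2z + 4) + 44 = -z^2 + 2z + 48 = (z + 6)(-z + 8).
So |(-z^2 + 2z + 4) + 44| = |z + 6|·|-z + 8|.
Require δ ≤ 1. Then |z + 6| < 1 gives |z| < 7, and by the triangle inequality |-z + 8| ≤ 7 + 8 = 15.
Hence |(-z^2 + 2z + 4) + 44| ≤ 15|z + 6| < ε provided |z + 6| < ε/15.
Take δ = min(1, ε/15). Then 0 < |z + 6| < δ gives both |z + 6| < 1 and |z + 6| < ε/15, so |(-z^2 + 2z + 4) + 44| < ε.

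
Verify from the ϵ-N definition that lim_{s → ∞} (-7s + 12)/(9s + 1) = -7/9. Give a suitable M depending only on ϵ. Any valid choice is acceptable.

M = (115/81)/ϵ

Let ϵ > 0 be given. We seek M > 0 such that s > M implies |(-7s + 12)/(9s + 1) + 7/9| < ϵ.
(-7s + 12)/(9s + 1) + 7/9 = (9(-7s + 12) − (-7)(9s + 1)) / (9(9s + 1)) = 115/(9(9s + 1)).
For s > 0 we have 9s + 1 > 9s, so |(-7s + 12)/(9s + 1) + 7/9| = 115/(9(9s + 1)) < 115/(9·9s) = (115/81)/s.
Thus |(-7s + 12)/(9s + 1) + 7/9| < ϵ whenever s > (115/81)/ϵ.
Take M = (115/81)/ϵ. If s > M then |(-7s + 12)/(9s + 1) + 7/9| < (115/81)/s < ϵ.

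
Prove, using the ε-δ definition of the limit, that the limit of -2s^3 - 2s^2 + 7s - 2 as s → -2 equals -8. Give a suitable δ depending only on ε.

δ = min(1, ε/27)

Let ε > 0 be given. We want δ > 0 such that 0 < |s + 2| < δ implies |(-2s^3 - 2s^2 + 7s - 2) + 8| < ε.
(-2s^3 - 2s^2 + 7s - 2) + 8 = -2s^3 - 2s^2 + 7s + 6 = (s + 2)(-2s^2 + 2s + 3).
So |(-2s^3 - 2s^2 + 7s - 2) + 8| = |s + 2|·|-2s^2 + 2s + 3|.
Require δ ≤ 1. Then |s + 2| < 1 gives |s| < 3, and by the triangle inequality |-2s^2 + 2s + 3| ≤ 2·3^2 + 2·3 + 3 = 27.
Hence |(-2s^3 - 2s^2 + 7s - 2) + 8| ≤ 27|s + 2| < ε provided |s + 2| < ε/27.
Choosing δ = min(1, ε/27) ensures both conditions, hence |(-2s^3 - 2s^2 + 7s - 2) + 8| < ε.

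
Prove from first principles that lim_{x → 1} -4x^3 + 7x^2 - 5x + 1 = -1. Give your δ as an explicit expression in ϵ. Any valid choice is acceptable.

Let ϵ > 0 be given. We want δ > 0 such that 0 < |x − 1| < δ implies |(-4x^3 + 7x^2 - 5x + 1) + 1| < ϵ.
(-4x^3 + 7x^2 - 5x + 1) + 1 = -4x^3 + 7x^2 - 5x + 2 = (x − 1)(-4x^2 + 3x - 2).
So |(-4x^3 + 7x^2 - 5x + 1) + 1| = |x − 1|·|-4x^2 + 3x - 2|.
Require δ ≤ 1. Then |x − 1| < 1 gives |x| < 2, and by the triangle inequality |-4x^2 + 3x - 2| ≤ 4·2^2 + 3·2 + 2 = 24.
Hence |(-4x^3 + 7x^2 - 5x + 1) + 1| ≤ 24|x − 1| < ϵ provided |x − 1| < ϵ/24.
Take δ = min(1, ϵ/24). Then 0 < |x − 1| < δ gives both |x − 1| < 1 and |x − 1| < ϵ/24, so |(-4x^3 + 7x^2 - 5x + 1) + 1| < ϵ.

δ = min(1, ϵ/24)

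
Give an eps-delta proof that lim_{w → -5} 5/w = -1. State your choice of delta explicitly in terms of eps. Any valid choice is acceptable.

Fix eps > 0. We seek delta > 0 such that 0 < |w + 5| < delta implies |5/w + 1| < eps.
|5/w + 1| = 5·|-5 − w|/(5·|w|) = 5|w + 5|/(5|w|).
Require delta ≤ 5/2 so that |w| > 5 − 5/2 = 5/2, hence 5|w| > 25/2.
Then |5/w + 1| < 5|w + 5|/(25/2), which is < eps when |w + 5| < (5/2)eps.
Take delta = min(5/2, (5/2)eps). Then 0 < |w + 5| < delta gives both |w + 5| < 5/2 and |w + 5| < (5/2)eps, so |5/w + 1| < eps.

delta = min(5/2, (5/2)eps)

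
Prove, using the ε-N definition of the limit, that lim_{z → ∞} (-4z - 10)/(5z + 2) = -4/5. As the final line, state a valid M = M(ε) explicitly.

M = (42/25)/ε

Suppose ε > 0. We seek M > 0 such that z > M implies |(-4z - 10)/(5z + 2) + 4/5| < ε.
(-4z - 10)/(5z + 2) + 4/5 = (5(-4z - 10) − (-4)(5z + 2)) / (5(5z + 2)) = -42/(5(5z + 2)).
For z > 0 we have 5z + 2 > 5z, so |(-4z - 10)/(5z + 2) + 4/5| = 42/(5(5z + 2)) < 42/(5·5z) = (42/25)/z.
Thus |(-4z - 10)/(5z + 2) + 4/5| < ε whenever z > (42/25)/ε.
Take M = (42/25)/ε. If z > M then |(-4z - 10)/(5z + 2) + 4/5| < (42/25)/z < ε.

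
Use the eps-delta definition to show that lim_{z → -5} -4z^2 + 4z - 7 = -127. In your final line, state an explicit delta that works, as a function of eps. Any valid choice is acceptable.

delta = min(2, eps/52)

Let eps > 0. We want delta > 0 such that 0 < |z + 5| < delta implies |(-4z^2 + 4z - 7) + 127| < eps.
(-4z^2 + 4z - 7) + 127 = -4z^2 + 4z + 120 = (z + 5)(-4z + 24).
So |(-4z^2 + 4z - 7) + 127| = |z + 5|·|-4z + 24|.
Assume first that |z + 5| < 2, so |z| < 7. Then |-4z + 24| ≤ 4·7 + 24 = 52.
Hence |(-4z^2 + 4z - 7) + 127| ≤ 52|z + 5| < eps provided |z + 5| < eps/52.
Take delta = min(2, eps/52). Then 0 < |z + 5| < delta gives both |z + 5| < 2 and |z + 5| < eps/52, so |(-4z^2 + 4z - 7) + 127| < eps.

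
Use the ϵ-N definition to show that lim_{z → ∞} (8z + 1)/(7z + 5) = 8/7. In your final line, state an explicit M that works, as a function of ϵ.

M = (33/49)/ϵ

Let ϵ > 0. We seek M > 0 such that z > M implies |(8z + 1)/(7z + 5) − (8/7)| < ϵ.
(8z + 1)/(7z + 5) − (8/7) = (7(8z + 1) − 8(7z + 5)) / (7(7z + 5)) = -33/(7(7z + 5)).
For z > 0 we have 7z + 5 > 7z, so |(8z + 1)/(7z + 5) − (8/7)| = 33/(7(7z + 5)) < 33/(7·7z) = (33/49)/z.
Thus |(8z + 1)/(7z + 5) − (8/7)| < ϵ whenever z > (33/49)/ϵ.
Take M = (33/49)/ϵ. If z > M then |(8z + 1)/(7z + 5) − (8/7)| < (33/49)/z < ϵ.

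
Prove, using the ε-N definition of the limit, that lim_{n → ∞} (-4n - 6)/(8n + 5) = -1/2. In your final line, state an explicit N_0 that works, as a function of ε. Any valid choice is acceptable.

N_0 = (7/16)/ε

Let ε > 0. For n ≥ 1, |(-4n - 6)/(8n + 5) + 1/2| = |-28|/(8(8n + 5)) = 28/(8(8n + 5)).
Since 8n + 5 ≥ 8n for n ≥ 1, this is ≤ 28/(8·8n) = (7/16)/n.
So |(-4n - 6)/(8n + 5) + 1/2| < ε whenever n > (7/16)/ε.
Take N_0 = (7/16)/ε. If n > N_0 then |(-4n - 6)/(8n + 5) + 1/2| ≤ (7/16)/n < ε.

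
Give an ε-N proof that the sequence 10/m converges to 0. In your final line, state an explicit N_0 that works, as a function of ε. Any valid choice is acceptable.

N_0 = 10/ε

Fix ε > 0. For m ≥ 1, |10/m − 0| = 10/(m) ≤ 10/m.
We need 10/m < ε, i.e. m > 10/ε.
Take N_0 = 10/ε. If m > N_0 then |10/m| ≤ 10/m < ε.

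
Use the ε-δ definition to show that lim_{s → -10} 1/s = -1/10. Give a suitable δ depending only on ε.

δ = min(5, 50ε)

Suppose ε > 0. We seek δ > 0 such that 0 < |s + 10| < δ implies |1/s + 1/10| < ε.
|1/s + 1/10| = |-10 − s|/(10·|s|) = |s + 10|/(10|s|).
Restrict δ ≤ 5. Then |s + 10| < 5 gives |s| > 5, so 10|s| > 50.
Then |1/s + 1/10| < |s + 10|/50, which is < ε when |s + 10| < 50ε.
Take δ = min(5, 50ε). Then 0 < |s + 10| < δ gives both |s + 10| < 5 and |s + 10| < 50ε, so |1/s + 1/10| < ε.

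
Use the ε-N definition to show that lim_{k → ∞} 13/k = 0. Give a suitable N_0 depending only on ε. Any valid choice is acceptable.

Let ε > 0. For k ≥ 1, |13/k − 0| = 13/(k) ≤ 13/k.
We need 13/k < ε, i.e. k > 13/ε.
Take N_0 = 13/ε. If k > N_0 then |13/k| ≤ 13/k < ε.

N_0 = 13/ε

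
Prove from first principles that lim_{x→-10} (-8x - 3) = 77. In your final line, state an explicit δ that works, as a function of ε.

Fix ε > 0. We need δ > 0 so that 0 < |x + 10| < δ implies |(-8x - 3) − 77| < ε.
|(-8x - 3) − 77| = |-8x - 80| = 8|x + 10|.
So 8|x + 10| < ε exactly when |x + 10| < ε/8.
Take δ = ε/8. If 0 < |x + 10| < δ then |(-8x - 3) − 77| = 8|x + 10| < 8·(ε/8) = ε.

δ = ε/8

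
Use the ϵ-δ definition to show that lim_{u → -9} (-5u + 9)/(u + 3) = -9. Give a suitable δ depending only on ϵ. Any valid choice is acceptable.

Let ϵ > 0. We want δ > 0 with 0 < |u + 9| < δ ⇒ |(-5u + 9)/(u + 3) + 9| < ϵ.
Combining over a common denominator, (-5u + 9)/(u + 3) + 9 = [(-5u + 9)·(-6) − 54·(u + 3)] / [(-6)·(u + 3)] = -24(u + 9) / ((-6)(u + 3)).
So |(-5u + 9)/(u + 3) + 9| = 24|u + 9| / (6·|u + 3|).
Restrict δ ≤ 3. Then |u + 9| < 3 gives |u + 3| = |(u + 9) + (-6)| ≥ 6 − 3 = 3.
Hence |(-5u + 9)/(u + 3) + 9| < 24|u + 9|/(6·3) = (4/3)|u + 9|, which is < ϵ once |u + 9| < (3/4)ϵ.
Take δ = min(3, (3/4)ϵ). Then 0 < |u + 9| < δ forces both bounds, so |(-5u + 9)/(u + 3) + 9| < ϵ.

δ = min(3, (3/4)ϵ)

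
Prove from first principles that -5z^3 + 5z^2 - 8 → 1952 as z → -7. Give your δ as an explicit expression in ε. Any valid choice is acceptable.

δ = min(1, ε/920)

Let ε > 0. We want δ > 0 such that 0 < |z + 7| < δ implies |(-5z^3 + 5z^2 - 8) − 1952| < ε.
(-5z^3 + 5z^2 - 8) − 1952 = -5z^3 + 5z^2 - 1960 = (z + 7)(-5z^2 + 40z - 280).
So |(-5z^3 + 5z^2 - 8) − 1952| = |z + 7|·|-5z^2 + 40z - 280|.
Assume first that |z + 7| < 1, so |z| < 8. Then |-5z^2 + 40z - 280| ≤ 5·8^2 + 40·8 + 280 = 920.
Hence |(-5z^3 + 5z^2 - 8) − 1952| ≤ 920|z + 7| < ε provided |z + 7| < ε/920.
Take δ = min(1, ε/920). Then 0 < |z + 7| < δ gives both |z + 7| < 1 and |z + 7| < ε/920, so |(-5z^3 + 5z^2 - 8) − 1952| < ε.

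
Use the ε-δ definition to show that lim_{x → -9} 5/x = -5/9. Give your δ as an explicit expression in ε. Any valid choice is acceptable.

δ = min(9/2, (81/10)ε)

Fix ε > 0. We seek δ > 0 such that 0 < |x + 9| < δ implies |5/x + 5/9| < ε.
|5/x + 5/9| = 5·|-9 − x|/(9·|x|) = 5|x + 9|/(9|x|).
Restrict δ ≤ 9/2. Then |x + 9| < 9/2 gives |x| > 9/2, so 9|x| > 81/2.
Then |5/x + 5/9| < 5|x + 9|/(81/2), which is < ε when |x + 9| < (81/10)ε.
Take δ = min(9/2, (81/10)ε). Then 0 < |x + 9| < δ gives both |x + 9| < 9/2 and |x + 9| < (81/10)ε, so |5/x + 5/9| < ε.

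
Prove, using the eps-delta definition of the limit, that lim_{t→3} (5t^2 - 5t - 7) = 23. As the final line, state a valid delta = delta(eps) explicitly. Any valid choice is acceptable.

delta = min(1, eps/30)

Suppose eps > 0. We want delta > 0 such that 0 < |t − 3| < delta implies |(5t^2 - 5t - 7) − 23| < eps.
(5t^2 - 5t - 7) − 23 = 5t^2 - 5t - 30 = (t − 3)(5t + 10).
So |(5t^2 - 5t - 7) − 23| = |t − 3|·|5t + 10|.
Assume first that |t − 3| < 1, so |t| < 4. Then |5t + 10| ≤ 5·4 + 10 = 30.
Hence |(5t^2 - 5t - 7) − 23| ≤ 30|t − 3| < eps provided |t − 3| < eps/30.
Take delta = min(1, eps/30). Then 0 < |t − 3| < delta gives both |t − 3| < 1 and |t − 3| < eps/30, so |(5t^2 - 5t - 7) − 23| < eps.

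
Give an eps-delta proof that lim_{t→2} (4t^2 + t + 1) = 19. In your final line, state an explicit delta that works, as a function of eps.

Let eps > 0 be given. We want delta > 0 such that 0 < |t − 2| < delta implies |(4t^2 + t + 1) − 19| < eps.
(4t^2 + t + 1) − 19 = 4t^2 + t - 18 = (t − 2)(4t + 9).
So |(4t^2 + t + 1) − 19| = |t − 2|·|4t + 9|.
Require delta ≤ 1. Then |t − 2| < 1 gives |t| < 3, and by the triangle inequality |4t + 9| ≤ 4·3 + 9 = 21.
Hence |(4t^2 + t + 1) − 19| ≤ 21|t − 2| < eps provided |t − 2| < eps/21.
Choosing delta = min(1, eps/21) ensures both conditions, hence |(4t^2 + t + 1) − 19| < eps.

delta = min(1, eps/21)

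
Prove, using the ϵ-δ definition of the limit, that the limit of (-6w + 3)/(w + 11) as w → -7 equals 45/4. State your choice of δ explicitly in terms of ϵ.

δ = min(2, (8/69)ϵ)

Let ϵ > 0. We want δ > 0 with 0 < |w + 7| < δ ⇒ |(-6w + 3)/(w + 11) − (45/4)| < ϵ.
Combining over a common denominator, (-6w + 3)/(w + 11) − (45/4) = [(-6w + 3)·4 − 45·(w + 11)] / [4·(w + 11)] = -69(w + 7) / (4(w + 11)).
So |(-6w + 3)/(w + 11) − (45/4)| = 69|w + 7| / (4·|w + 11|).
Require δ ≤ 2, so |w + 11| ≥ |4| − |w + 7| > 4 − 2 = 2.
Hence |(-6w + 3)/(w + 11) − (45/4)| < 69|w + 7|/(4·2) = (69/8)|w + 7|, which is < ϵ once |w + 7| < (8/69)ϵ.
Take δ = min(2, (8/69)ϵ). Then 0 < |w + 7| < δ forces both bounds, so |(-6w + 3)/(w + 11) − (45/4)| < ϵ.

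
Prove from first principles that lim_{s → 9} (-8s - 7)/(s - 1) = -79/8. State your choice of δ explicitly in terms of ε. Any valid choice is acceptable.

Let ε > 0 be given. We want δ > 0 with 0 < |s − 9| < δ ⇒ |(-8s - 7)/(s - 1) + 79/8| < ε.
Combining over a common denominator, (-8s - 7)/(s - 1) + 79/8 = [(-8s - 7)·8 − (-79)·(s - 1)] / [8·(s - 1)] = 15(s − 9) / (8(s - 1)).
So |(-8s - 7)/(s - 1) + 79/8| = 15|s − 9| / (8·|s − 1|).
Require δ ≤ 4, so |s − 1| ≥ |8| − |s − 9| > 8 − 4 = 4.
Hence |(-8s - 7)/(s - 1) + 79/8| < 15|s − 9|/(8·4) = (15/32)|s − 9|, which is < ε once |s − 9| < (32/15)ε.
Take δ = min(4, (32/15)ε). Then 0 < |s − 9| < δ forces both bounds, so |(-8s - 7)/(s - 1) + 79/8| < ε.

δ = min(4, (32/15)ε)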